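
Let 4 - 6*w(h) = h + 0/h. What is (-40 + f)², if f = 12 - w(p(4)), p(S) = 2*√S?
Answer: 784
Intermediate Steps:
w(h) = ⅔ - h/6 (w(h) = ⅔ - (h + 0/h)/6 = ⅔ - (h + 0)/6 = ⅔ - h/6)
f = 12 (f = 12 - (⅔ - √4/3) = 12 - (⅔ - 2/3) = 12 - (⅔ - ⅙*4) = 12 - (⅔ - ⅔) = 12 - 1*0 = 12 + 0 = 12)
(-40 + f)² = (-40 + 12)² = (-28)² = 784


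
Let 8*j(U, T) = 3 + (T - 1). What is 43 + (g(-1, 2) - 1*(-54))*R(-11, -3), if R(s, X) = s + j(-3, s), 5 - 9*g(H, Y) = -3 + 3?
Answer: -44531/72 ≈ -618.49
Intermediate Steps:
j(U, T) = ¼ + T/8 (j(U, T) = (3 + (T - 1))/8 = (3 + (-1 + T))/8 = (2 + T)/8 = ¼ + T/8)
g(H, Y) = 5/9 (g(H, Y) = 5/9 - (-3 + 3)/9 = 5/9 - ⅑*0 = 5/9 + 0 = 5/9)
R(s, X) = ¼ + 9*s/8 (R(s, X) = s + (¼ + s/8) = ¼ + 9*s/8)
43 + (g(-1, 2) - 1*(-54))*R(-11, -3) = 43 + (5/9 - 1*(-54))*(¼ + (9/8)*(-11)) = 43 + (5/9 + 54)*(¼ - 99/8) = 43 + (491/9)*(-97/8) = 43 - 47627/72 = -44531/72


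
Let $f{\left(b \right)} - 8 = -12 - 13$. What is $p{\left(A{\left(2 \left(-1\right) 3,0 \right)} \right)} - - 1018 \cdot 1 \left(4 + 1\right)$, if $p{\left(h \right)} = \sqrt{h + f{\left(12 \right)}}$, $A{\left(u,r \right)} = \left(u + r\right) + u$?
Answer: $5090 + i \sqrt{29} \approx 5090.0 + 5.3852 i$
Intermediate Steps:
$f{\left(b \right)} = -17$ ($f{\left(b \right)} = 8 - 25 = -17$)
$A{\left(u,r \right)} = r + 2 u$ ($A{\left(u,r \right)} = \left(r + u\right) + u = r + 2 u$)
$p{\left(h \right)} = \sqrt{-17 + h}$ ($p{\left(h \right)} = \sqrt{h - 17} = \sqrt{-17 + h}$)
$p{\left(A{\left(2 \left(-1\right) 3,0 \right)} \right)} - - 1018 \cdot 1 \left(4 + 1\right) = \sqrt{-17 + \left(0 + 2 \cdot 2 \left(-1\right) 3\right)} - - 1018 \cdot 1 \left(4 + 1\right) = \sqrt{-17 + \left(0 + 2 \left(\left(-2\right) 3\right)\right)} - - 1018 \cdot 1 \cdot 5 = \sqrt{-17 + \left(0 + 2 \left(-6\right)\right)} - \left(-1018\right) 5 = \sqrt{-17 + \left(0 - 12\right)} - -5090 = \sqrt{-17 - 12} + 5090 = \sqrt{-29} + 5090 = i \sqrt{29} + 5090 = 5090 + i \sqrt{29}$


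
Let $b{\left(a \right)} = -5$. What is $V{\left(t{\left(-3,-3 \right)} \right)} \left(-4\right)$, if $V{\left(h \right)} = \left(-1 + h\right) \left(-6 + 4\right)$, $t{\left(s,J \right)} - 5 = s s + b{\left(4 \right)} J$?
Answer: $224$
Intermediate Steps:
$t{\left(s,J \right)} = 5 + s^{2} - 5 J$ ($t{\left(s,J \right)} = 5 - \left(5 J - s s\right) = 5 - \left(- s^{2} + 5 J\right) = 5 + s^{2} - 5 J$)
$V{\left(h \right)} = 2 - 2 h$ ($V{\left(h \right)} = \left(-1 + h\right) \left(-2\right) = 2 - 2 h$)
$V{\left(t{\left(-3,-3 \right)} \right)} \left(-4\right) = \left(2 - 2 \left(5 + \left(-3\right)^{2} - -15\right)\right) \left(-4\right) = \left(2 - 2 \left(5 + 9 + 15\right)\right) \left(-4\right) = \left(2 - 58\right) \left(-4\right) = \left(-56\right) \left(-4\right) = 224$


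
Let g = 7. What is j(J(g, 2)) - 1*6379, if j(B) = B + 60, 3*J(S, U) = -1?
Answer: -18958/3 ≈ -6319.3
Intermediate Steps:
J(S, U) = -1/3 (J(S, U) = (1/3)*(-1) = -1/3)
j(B) = 60 + B
j(J(g, 2)) - 1*6379 = (60 - 1/3) - 1*6379 = 179/3 - 6379 = -18958/3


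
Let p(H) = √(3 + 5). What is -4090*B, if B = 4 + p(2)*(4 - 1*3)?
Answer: -16360 - 8180*√2 ≈ -27928.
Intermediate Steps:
p(H) = 2*√2 (p(H) = √8 = 2*√2)
B = 4 + 2*√2 (B = 4 + (2*√2)*(4 - 1*3) = 4 + (2*√2)*(4 - 3) = 4 + (2*√2)*1 = 4 + 2*√2 ≈ 6.8284)
-4090*B = -4090*(4 + 2*√2) = -16360 - 8180*√2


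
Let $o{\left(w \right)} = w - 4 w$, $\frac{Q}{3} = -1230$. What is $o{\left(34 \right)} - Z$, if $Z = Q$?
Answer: $3588$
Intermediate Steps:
$Q = -3690$ ($Q = 3 \left(-1230\right) = -3690$)
$o{\left(w \right)} = - 3 w$
$Z = -3690$
$o{\left(34 \right)} - Z = \left(-3\right) 34 - -3690 = -102 + 3690 = 3588$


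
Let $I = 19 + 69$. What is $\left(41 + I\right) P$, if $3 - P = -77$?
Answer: $10320$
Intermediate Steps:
$P = 80$ ($P = 3 - -77 = 3 + 77 = 80$)
$I = 88$
$\left(41 + I\right) P = \left(41 + 88\right) 80 = 129 \cdot 80 = 10320$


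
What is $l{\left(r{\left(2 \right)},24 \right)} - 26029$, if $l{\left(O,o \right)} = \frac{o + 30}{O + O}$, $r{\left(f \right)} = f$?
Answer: $- \frac{52031}{2} \approx -26016.0$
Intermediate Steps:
$l{\left(O,o \right)} = \frac{30 + o}{2 O}$
$l{\left(r{\left(2 \right)},24 \right)} - 26029 = \frac{30 + 24}{2 \cdot 2} - 26029 = \frac{1}{2} \cdot \frac{1}{2} \cdot 54 - 26029 = \frac{27}{2} - 26029 = - \frac{52031}{2}$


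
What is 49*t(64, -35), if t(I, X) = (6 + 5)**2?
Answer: 5929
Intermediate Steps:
t(I, X) = 121 (t(I, X) = 11**2 = 121)
49*t(64, -35) = 49*121 = 5929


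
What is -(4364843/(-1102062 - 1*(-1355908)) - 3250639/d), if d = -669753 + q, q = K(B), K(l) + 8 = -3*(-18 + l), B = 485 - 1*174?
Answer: -1876200008557/85119640720 ≈ -22.042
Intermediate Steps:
B = 311 (B = 485 - 174 = 311)
K(l) = 46 - 3*l (K(l) = -8 - 3*(-18 + l) = -8 + (54 - 3*l) = 46 - 3*l)
q = -887 (q = 46 - 3*311 = 46 - 933 = -887)
d = -670640 (d = -669753 - 887 = -670640)
-(4364843/(-1102062 - 1*(-1355908)) - 3250639/d) = -(4364843/(-1102062 - 1*(-1355908)) - 3250639/(-670640)) = -(4364843/(-1102062 + 1355908) - 3250639*(-1/670640)) = -(4364843/253846 + 3250639/670640) = -1*1876200008557/85119640720 = -1876200008557/85119640720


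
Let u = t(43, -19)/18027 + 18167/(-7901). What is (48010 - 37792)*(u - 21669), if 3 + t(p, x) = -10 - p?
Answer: -10513206070857568/47477109 ≈ -2.2144e+8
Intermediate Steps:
t(p, x) = -13 - p (t(p, x) = -3 + (-10 - p) = -13 - p)
u = -327938965/142431327 (u = (-13 - 1*43)/18027 + 18167/(-7901) = (-13 - 43)*(1/18027) + 18167*(-1/7901) = -56*1/18027 - 18167/7901 = -56/18027 - 18167/7901 = -327938965/142431327 ≈ -2.3024)
(48010 - 37792)*(u - 21669) = (48010 - 37792)*(-327938965/142431327 - 21669) = 10218*(-3086672363728/142431327) = -10513206070857568/47477109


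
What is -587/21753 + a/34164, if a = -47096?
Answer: -3223869/2293733 ≈ -1.4055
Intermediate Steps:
-587/21753 + a/34164 = -587/21753 - 47096/34164 = -587*1/21753 - 47096*1/34164 = -587/21753 - 11774/8541 = -3223869/2293733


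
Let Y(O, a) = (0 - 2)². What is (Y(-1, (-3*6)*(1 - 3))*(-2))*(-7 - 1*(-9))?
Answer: -16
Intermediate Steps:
Y(O, a) = 4 (Y(O, a) = (-2)² = 4)
(Y(-1, (-3*6)*(1 - 3))*(-2))*(-7 - 1*(-9)) = (4*(-2))*(-7 - 1*(-9)) = -8*(-7 + 9) = -8*2 = -16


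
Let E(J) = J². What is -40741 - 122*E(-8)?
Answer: -48549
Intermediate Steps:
-40741 - 122*E(-8) = -40741 - 122*(-8)² = -40741 - 122*64 = -40741 - 7808 = -48549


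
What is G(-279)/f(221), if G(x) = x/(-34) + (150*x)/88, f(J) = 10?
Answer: -349587/7480 ≈ -46.736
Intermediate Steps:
G(x) = 1253*x/748 (G(x) = x*(-1/34) + (150*x)*(1/88) = -x/34 + 75*x/44 = 1253*x/748)
G(-279)/f(221) = ((1253/748)*(-279))/10 = -349587/748*⅒ = -349587/7480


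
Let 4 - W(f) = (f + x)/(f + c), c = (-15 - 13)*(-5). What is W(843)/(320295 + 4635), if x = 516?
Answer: 2573/319406190 ≈ 8.0556e-6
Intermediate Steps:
c = 140 (c = -28*(-5) = 140)
W(f) = 4 - (516 + f)/(140 + f) (W(f) = 4 - (f + 516)/(f + 140) = 4 - (516 + f)/(140 + f))
W(843)/(320295 + 4635) = ((44 + 3*843)/(140 + 843))/(320295 + 4635) = ((44 + 2529)/983)/324930 = ((1/983)*2573)*(1/324930) = (2573/983)*(1/324930) = 2573/319406190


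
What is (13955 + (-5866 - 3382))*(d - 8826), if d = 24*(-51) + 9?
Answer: -47262987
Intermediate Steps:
d = -1215 (d = -1224 + 9 = -1215)
(13955 + (-5866 - 3382))*(d - 8826) = (13955 + (-5866 - 3382))*(-1215 - 8826) = (13955 - 9248)*(-10041) = 4707*(-10041) = -47262987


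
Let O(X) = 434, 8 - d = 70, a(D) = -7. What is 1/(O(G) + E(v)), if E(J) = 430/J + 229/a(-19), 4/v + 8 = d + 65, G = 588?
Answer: -14/1907 ≈ -0.0073414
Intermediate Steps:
d = -62 (d = 8 - 1*70 = 8 - 70 = -62)
v = -⅘ (v = 4/(-8 + (-62 + 65)) = 4/(-8 + 3) = 4/(-5) = 4*(-⅕) = -⅘ ≈ -0.80000)
E(J) = -229/7 + 430/J (E(J) = 430/J + 229/(-7) = 430/J + 229*(-⅐) = 430/J - 229/7 = -229/7 + 430/J)
1/(O(G) + E(v)) = 1/(434 + (-229/7 + 430/(-⅘))) = 1/(434 + (-229/7 + 430*(-5/4))) = 1/(434 + (-229/7 - 1075/2)) = 1/(434 - 7983/14) = 1/(-1907/14) = -14/1907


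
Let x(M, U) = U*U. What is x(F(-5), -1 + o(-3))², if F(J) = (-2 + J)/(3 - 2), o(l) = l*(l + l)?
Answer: 83521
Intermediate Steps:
o(l) = 2*l² (o(l) = l*(2*l) = 2*l²)
F(J) = -2 + J (F(J) = (-2 + J)/1 = (-2 + J)*1 = -2 + J)
x(M, U) = U²
x(F(-5), -1 + o(-3))² = ((-1 + 2*(-3)²)²)² = ((-1 + 2*9)²)² = ((-1 + 18)²)² = (17²)² = 289² = 83521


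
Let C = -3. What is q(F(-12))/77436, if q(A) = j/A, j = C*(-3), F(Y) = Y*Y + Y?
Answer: 1/1135728 ≈ 8.8049e-7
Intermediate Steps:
F(Y) = Y + Y² (F(Y) = Y² + Y = Y + Y²)
j = 9 (j = -3*(-3) = 9)
q(A) = 9/A
q(F(-12))/77436 = (9/((-12*(1 - 12))))/77436 = (9/((-12*(-11))))*(1/77436) = (9/132)*(1/77436) = (9*(1/132))*(1/77436) = (3/44)*(1/77436) = 1/1135728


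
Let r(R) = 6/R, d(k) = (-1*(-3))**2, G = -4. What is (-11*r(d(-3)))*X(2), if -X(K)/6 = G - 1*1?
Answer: -220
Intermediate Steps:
d(k) = 9 (d(k) = 3**2 = 9)
X(K) = 30 (X(K) = -6*(-4 - 1*1) = -6*(-4 - 1) = -6*(-5) = 30)
(-11*r(d(-3)))*X(2) = -66/9*30 = -11*2/3*30 = -22/3*30 = -220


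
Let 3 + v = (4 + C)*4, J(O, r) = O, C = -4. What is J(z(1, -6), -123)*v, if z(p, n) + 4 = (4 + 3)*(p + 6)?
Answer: -135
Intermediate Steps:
z(p, n) = 38 + 7*p (z(p, n) = -4 + (4 + 3)*(p + 6) = -4 + 7*(6 + p) = -4 + (42 + 7*p) = 38 + 7*p)
v = -3 (v = -3 + (4 - 4)*4 = -3 + 0*4 = -3 + 0 = -3)
J(z(1, -6), -123)*v = (38 + 7*1)*(-3) = (38 + 7)*(-3) = 45*(-3) = -135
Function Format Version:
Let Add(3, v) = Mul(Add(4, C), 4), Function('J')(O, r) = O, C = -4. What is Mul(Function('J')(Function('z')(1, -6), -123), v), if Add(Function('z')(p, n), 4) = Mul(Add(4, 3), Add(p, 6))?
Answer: -135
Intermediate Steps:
Function('z')(p, n) = Add(38, Mul(7, p)) (Function('z')(p, n) = Add(-4, Mul(Add(4, 3), Add(p, 6))) = Add(-4, Mul(7, Add(6, p))) = Add(-4, Add(42, Mul(7, p))) = Add(38, Mul(7, p)))
v = -3 (v = Add(-3, Mul(Add(4, -4), 4)) = Add(-3, Mul(0, 4)) = Add(-3, 0) = -3)
Mul(Function('J')(Function('z')(1, -6), -123), v) = Mul(Add(38, Mul(7, 1)), -3) = Mul(Add(38, 7), -3) = Mul(45, -3) = -135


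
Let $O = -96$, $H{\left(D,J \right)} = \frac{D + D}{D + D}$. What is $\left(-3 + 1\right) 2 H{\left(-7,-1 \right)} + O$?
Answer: $-100$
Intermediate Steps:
$H{\left(D,J \right)} = 1$ ($H{\left(D,J \right)} = \frac{2 D}{2 D} = 2 D \frac{1}{2 D} = 1$)
$\left(-3 + 1\right) 2 H{\left(-7,-1 \right)} + O = \left(-3 + 1\right) 2 \cdot 1 - 96 = \left(-2\right) 2 \cdot 1 - 96 = \left(-4\right) 1 - 96 = -4 - 96 = -100$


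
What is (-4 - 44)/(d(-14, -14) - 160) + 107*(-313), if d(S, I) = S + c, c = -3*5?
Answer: -2109917/63 ≈ -33491.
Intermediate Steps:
c = -15
d(S, I) = -15 + S (d(S, I) = S - 15 = -15 + S)
(-4 - 44)/(d(-14, -14) - 160) + 107*(-313) = (-4 - 44)/((-15 - 14) - 160) + 107*(-313) = -48/(-29 - 160) - 33491 = -48/(-189) - 33491 = -48*(-1/189) - 33491 = 16/63 - 33491 = -2109917/63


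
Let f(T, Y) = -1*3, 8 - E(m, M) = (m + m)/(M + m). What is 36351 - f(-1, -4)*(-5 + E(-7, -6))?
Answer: 472638/13 ≈ 36357.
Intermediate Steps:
E(m, M) = 8 - 2*m/(M + m) (E(m, M) = 8 - (m + m)/(M + m) = 8 - 2*m/(M + m))
f(T, Y) = -3
36351 - f(-1, -4)*(-5 + E(-7, -6)) = 36351 - (-3)*(-5 + 2*(3*(-7) + 4*(-6))/(-6 - 7)) = 36351 - (-3)*(-5 + 2*(-21 - 24)/(-13)) = 36351 - (-3)*(-5 + 2*(-1/13)*(-45)) = 36351 - (-3)*(-5 + 90/13) = 36351 - (-3)*25/13 = 36351 - 1*(-75/13) = 36351 + 75/13 = 472638/13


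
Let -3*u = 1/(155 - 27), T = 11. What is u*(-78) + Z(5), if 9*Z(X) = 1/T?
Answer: 1351/6336 ≈ 0.21323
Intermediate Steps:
Z(X) = 1/99 (Z(X) = (⅑)/11 = (⅑)*(1/11) = 1/99)
u = -1/384 (u = -1/(3*(155 - 27)) = -⅓/128 = -⅓*1/128 = -1/384 ≈ -0.0026042)
u*(-78) + Z(5) = -1/384*(-78) + 1/99 = 13/64 + 1/99 = 1351/6336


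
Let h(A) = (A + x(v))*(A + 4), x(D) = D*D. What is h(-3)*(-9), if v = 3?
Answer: -54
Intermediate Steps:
x(D) = D²
h(A) = (4 + A)*(9 + A) (h(A) = (A + 3²)*(A + 4) = (A + 9)*(4 + A) = (9 + A)*(4 + A) = (4 + A)*(9 + A))
h(-3)*(-9) = (36 + (-3)² + 13*(-3))*(-9) = (36 + 9 - 39)*(-9) = 6*(-9) = -54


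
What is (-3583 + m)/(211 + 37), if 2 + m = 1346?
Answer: -2239/248 ≈ -9.0282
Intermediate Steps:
m = 1344 (m = -2 + 1346 = 1344)
(-3583 + m)/(211 + 37) = (-3583 + 1344)/(211 + 37) = -2239/248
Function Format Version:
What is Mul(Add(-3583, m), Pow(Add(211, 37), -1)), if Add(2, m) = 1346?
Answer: Rational(-2239, 248) ≈ -9.0282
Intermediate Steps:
m = 1344 (m = Add(-2, 1346) = 1344)
Mul(Add(-3583, m), Pow(Add(211, 37), -1)) = Mul(Add(-3583, 1344), Pow(Add(211, 37), -1)) = Mul(-2239, Pow(248, -1)) = Mul(-2239, Rational(1, 248)) = Rational(-2239, 248)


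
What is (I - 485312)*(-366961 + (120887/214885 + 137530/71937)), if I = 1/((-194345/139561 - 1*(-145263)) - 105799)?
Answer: 15161643662679774177511169057572/85135026047799572955 ≈ 1.7809e+11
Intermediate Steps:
I = 139561/5507440959 (I = 1/((-194345*1/139561 + 145263) - 105799) = 1/((-194345/139561 + 145263) - 105799) = 1/(20272855198/139561 - 105799) = 1/(5507440959/139561) = 139561/5507440959 ≈ 2.5340e-5)
(I - 485312)*(-366961 + (120887/214885 + 137530/71937)) = (139561/5507440959 - 485312)*(-366961 + (120887/214885 + 137530/71937)) = -2672827186554647*(-366961 + (120887*(1/214885) + 137530*(1/71937)))/5507440959 = -2672827186554647*(-366961 + (120887/214885 + 137530/71937))/5507440959 = -2672827186554647*(-366961 + 38249382169/15458182245)/5507440959 = -2672827186554647/5507440959*(-5672511765425276/15458182245) = 15161643662679774177511169057572/85135026047799572955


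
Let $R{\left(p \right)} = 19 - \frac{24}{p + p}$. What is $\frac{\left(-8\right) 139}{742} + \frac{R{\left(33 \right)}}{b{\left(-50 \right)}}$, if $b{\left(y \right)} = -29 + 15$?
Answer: $- \frac{23097}{8162} \approx -2.8298$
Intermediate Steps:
$b{\left(y \right)} = -14$
$R{\left(p \right)} = 19 - \frac{12}{p}$ ($R{\left(p \right)} = 19 - \frac{24}{2 p} = 19 - 24 \frac{1}{2 p} = 19 - \frac{12}{p}$)
$\frac{\left(-8\right) 139}{742} + \frac{R{\left(33 \right)}}{b{\left(-50 \right)}} = \frac{\left(-8\right) 139}{742} + \frac{19 - \frac{12}{33}}{-14} = \left(-1112\right) \frac{1}{742} + \left(19 - \frac{4}{11}\right) \left(- \frac{1}{14}\right) = - \frac{556}{371} + \left(19 - \frac{4}{11}\right) \left(- \frac{1}{14}\right) = - \frac{556}{371} + \frac{205}{11} \left(- \frac{1}{14}\right) = - \frac{556}{371} - \frac{205}{154} = - \frac{23097}{8162}$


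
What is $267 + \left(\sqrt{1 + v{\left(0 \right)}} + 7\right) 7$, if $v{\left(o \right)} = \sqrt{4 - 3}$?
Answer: $316 + 7 \sqrt{2} \approx 325.9$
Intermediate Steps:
$v{\left(o \right)} = 1$ ($v{\left(o \right)} = \sqrt{1} = 1$)
$267 + \left(\sqrt{1 + v{\left(0 \right)}} + 7\right) 7 = 267 + \left(\sqrt{1 + 1} + 7\right) 7 = 267 + \left(\sqrt{2} + 7\right) 7 = 267 + \left(7 + \sqrt{2}\right) 7 = 267 + \left(49 + 7 \sqrt{2}\right) = 316 + 7 \sqrt{2}$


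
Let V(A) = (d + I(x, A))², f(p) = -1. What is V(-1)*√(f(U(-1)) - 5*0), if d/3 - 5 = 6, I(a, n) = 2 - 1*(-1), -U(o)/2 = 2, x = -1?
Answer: 1296*I ≈ 1296.0*I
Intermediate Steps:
U(o) = -4 (U(o) = -2*2 = -4)
I(a, n) = 3 (I(a, n) = 2 + 1 = 3)
d = 33 (d = 15 + 3*6 = 15 + 18 = 33)
V(A) = 1296 (V(A) = (33 + 3)² = 36² = 1296)
V(-1)*√(f(U(-1)) - 5*0) = 1296*√(-1 - 5*0) = 1296*√(-1 + 0) = 1296*√(-1) = 1296*I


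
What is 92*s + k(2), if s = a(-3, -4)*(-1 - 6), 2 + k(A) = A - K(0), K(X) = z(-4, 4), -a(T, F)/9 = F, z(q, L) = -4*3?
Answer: -23172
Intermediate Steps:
z(q, L) = -12
a(T, F) = -9*F
K(X) = -12
k(A) = 10 + A (k(A) = -2 + (A - 1*(-12)) = -2 + (A + 12) = -2 + (12 + A) = 10 + A)
s = -252 (s = (-9*(-4))*(-1 - 6) = 36*(-7) = -252)
92*s + k(2) = 92*(-252) + (10 + 2) = -23184 + 12 = -23172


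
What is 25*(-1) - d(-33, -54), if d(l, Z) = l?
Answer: 8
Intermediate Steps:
25*(-1) - d(-33, -54) = 25*(-1) - 1*(-33) = -25 + 33 = 8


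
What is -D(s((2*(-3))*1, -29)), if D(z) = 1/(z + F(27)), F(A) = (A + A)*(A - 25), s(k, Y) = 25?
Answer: -1/133 ≈ -0.0075188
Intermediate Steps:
F(A) = 2*A*(-25 + A) (F(A) = (2*A)*(-25 + A) = 2*A*(-25 + A))
D(z) = 1/(108 + z) (D(z) = 1/(z + 2*27*(-25 + 27)) = 1/(z + 2*27*2) = 1/(z + 108) = 1/(108 + z))
-D(s((2*(-3))*1, -29)) = -1/(108 + 25) = -1/133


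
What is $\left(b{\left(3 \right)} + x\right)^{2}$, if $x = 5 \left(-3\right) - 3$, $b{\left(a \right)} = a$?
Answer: $225$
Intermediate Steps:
$x = -18$ ($x = -15 - 3 = -18$)
$\left(b{\left(3 \right)} + x\right)^{2} = \left(3 - 18\right)^{2} = \left(-15\right)^{2} = 225$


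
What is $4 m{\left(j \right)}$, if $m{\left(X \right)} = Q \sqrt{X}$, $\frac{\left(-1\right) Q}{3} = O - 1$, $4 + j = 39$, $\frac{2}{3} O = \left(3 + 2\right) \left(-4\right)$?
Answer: $372 \sqrt{35} \approx 2200.8$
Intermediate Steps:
$O = -30$ ($O = \frac{3 \left(3 + 2\right) \left(-4\right)}{2} = \frac{3 \cdot 5 \left(-4\right)}{2} = \frac{3}{2} \left(-20\right) = -30$)
$j = 35$ ($j = -4 + 39 = 35$)
$Q = 93$ ($Q = - 3 \left(-30 - 1\right) = \left(-3\right) \left(-31\right) = 93$)
$m{\left(X \right)} = 93 \sqrt{X}$
$4 m{\left(j \right)} = 4 \cdot 93 \sqrt{35} = 372 \sqrt{35}$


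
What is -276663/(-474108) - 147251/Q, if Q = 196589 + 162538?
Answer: 209533873/1207553076 ≈ 0.17352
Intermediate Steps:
Q = 359127
-276663/(-474108) - 147251/Q = -276663/(-474108) - 147251/359127 = -276663*(-1/474108) - 147251*1/359127 = 92221/158036 - 3133/7641 = 209533873/1207553076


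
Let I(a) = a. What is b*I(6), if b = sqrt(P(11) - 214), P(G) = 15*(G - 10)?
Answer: 6*I*sqrt(199) ≈ 84.64*I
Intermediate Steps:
P(G) = -150 + 15*G (P(G) = 15*(-10 + G) = -150 + 15*G)
b = I*sqrt(199) (b = sqrt((-150 + 15*11) - 214) = sqrt((-150 + 165) - 214) = sqrt(15 - 214) = sqrt(-199) = I*sqrt(199) ≈ 14.107*I)
b*I(6) = (I*sqrt(199))*6 = 6*I*sqrt(199)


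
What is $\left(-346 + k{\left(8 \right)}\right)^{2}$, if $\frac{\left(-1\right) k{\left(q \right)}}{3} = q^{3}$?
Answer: $3541924$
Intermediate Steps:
$k{\left(q \right)} = - 3 q^{3}$
$\left(-346 + k{\left(8 \right)}\right)^{2} = \left(-346 - 3 \cdot 8^{3}\right)^{2} = \left(-346 - 1536\right)^{2} = \left(-1882\right)^{2} = 3541924$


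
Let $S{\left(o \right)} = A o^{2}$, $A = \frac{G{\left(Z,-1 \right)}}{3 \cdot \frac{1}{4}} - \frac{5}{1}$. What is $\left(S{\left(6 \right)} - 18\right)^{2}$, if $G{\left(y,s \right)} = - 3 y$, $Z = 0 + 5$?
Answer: $842724$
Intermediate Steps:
$Z = 5$
$A = -25$ ($A = \frac{\left(-3\right) 5}{3 \cdot \frac{1}{4}} - \frac{5}{1} = - \frac{15}{3 \cdot \frac{1}{4}} - 5 = - \frac{15}{\frac{3}{4}} - 5 = \left(-15\right) \frac{4}{3} - 5 = -20 - 5 = -25$)
$S{\left(o \right)} = - 25 o^{2}$
$\left(S{\left(6 \right)} - 18\right)^{2} = \left(- 25 \cdot 6^{2} - 18\right)^{2} = \left(\left(-25\right) 36 - 18\right)^{2} = \left(-900 - 18\right)^{2} = \left(-918\right)^{2} = 842724$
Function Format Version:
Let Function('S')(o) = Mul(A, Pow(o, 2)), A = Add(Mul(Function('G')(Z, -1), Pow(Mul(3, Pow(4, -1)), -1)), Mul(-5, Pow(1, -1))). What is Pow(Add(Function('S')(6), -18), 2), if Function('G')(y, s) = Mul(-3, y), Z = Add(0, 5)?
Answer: 842724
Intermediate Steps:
Z = 5
A = -25 (A = Add(Mul(Mul(-3, 5), Pow(Mul(3, Pow(4, -1)), -1)), Mul(-5, Pow(1, -1))) = Add(Mul(-15, Pow(Mul(3, Rational(1, 4)), -1)), Mul(-5, 1)) = Add(Mul(-15, Pow(Rational(3, 4), -1)), -5) = Add(Mul(-15, Rational(4, 3)), -5) = Add(-20, -5) = -25)
Function('S')(o) = Mul(-25, Pow(o, 2))
Pow(Add(Function('S')(6), -18), 2) = Pow(Add(Mul(-25, Pow(6, 2)), -18), 2) = Pow(Add(Mul(-25, 36), -18), 2) = Pow(Add(-900, -18), 2) = Pow(-918, 2) = 842724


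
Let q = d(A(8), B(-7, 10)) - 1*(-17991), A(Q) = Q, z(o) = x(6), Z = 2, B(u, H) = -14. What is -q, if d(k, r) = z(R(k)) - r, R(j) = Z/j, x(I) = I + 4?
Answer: -18015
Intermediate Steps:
x(I) = 4 + I
R(j) = 2/j
z(o) = 10 (z(o) = 4 + 6 = 10)
d(k, r) = 10 - r
q = 18015 (q = (10 - 1*(-14)) - 1*(-17991) = (10 + 14) + 17991 = 24 + 17991 = 18015)
-q = -1*18015 = -18015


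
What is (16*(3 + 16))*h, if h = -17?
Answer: -5168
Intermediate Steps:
(16*(3 + 16))*h = (16*(3 + 16))*(-17) = (16*19)*(-17) = 304*(-17) = -5168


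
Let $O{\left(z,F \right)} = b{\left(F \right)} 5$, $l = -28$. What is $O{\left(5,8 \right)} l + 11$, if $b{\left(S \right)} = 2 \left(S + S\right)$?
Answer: $-4469$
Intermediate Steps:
$b{\left(S \right)} = 4 S$ ($b{\left(S \right)} = 2 \cdot 2 S = 4 S$)
$O{\left(z,F \right)} = 20 F$ ($O{\left(z,F \right)} = 4 F 5 = 20 F$)
$O{\left(5,8 \right)} l + 11 = 20 \cdot 8 \left(-28\right) + 11 = 160 \left(-28\right) + 11 = -4480 + 11 = -4469$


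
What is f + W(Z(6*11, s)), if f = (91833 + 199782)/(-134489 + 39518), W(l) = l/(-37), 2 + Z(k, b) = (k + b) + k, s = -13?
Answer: -7300454/1171309 ≈ -6.2327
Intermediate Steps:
Z(k, b) = -2 + b + 2*k (Z(k, b) = -2 + ((k + b) + k) = -2 + ((b + k) + k) = -2 + (b + 2*k) = -2 + b + 2*k)
W(l) = -l/37 (W(l) = l*(-1/37) = -l/37)
f = -97205/31657 (f = 291615/(-94971) = 291615*(-1/94971) = -97205/31657 ≈ -3.0706)
f + W(Z(6*11, s)) = -97205/31657 - (-2 - 13 + 2*(6*11))/37 = -97205/31657 - (-2 - 13 + 2*66)/37 = -97205/31657 - (-2 - 13 + 132)/37 = -97205/31657 - 1/37*117 = -97205/31657 - 117/37 = -7300454/1171309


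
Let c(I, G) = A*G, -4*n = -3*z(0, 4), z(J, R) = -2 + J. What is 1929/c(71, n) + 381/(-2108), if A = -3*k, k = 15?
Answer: 2693743/94860 ≈ 28.397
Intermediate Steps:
A = -45 (A = -3*15 = -45)
n = -3/2 (n = -(-3)*(-2 + 0)/4 = -(-3)*(-2)/4 = -1/4*6 = -3/2 ≈ -1.5000)
c(I, G) = -45*G
1929/c(71, n) + 381/(-2108) = 1929/((-45*(-3/2))) + 381/(-2108) = 1929/(135/2) + 381*(-1/2108) = 1929*(2/135) - 381/2108 = 1286/45 - 381/2108 = 2693743/94860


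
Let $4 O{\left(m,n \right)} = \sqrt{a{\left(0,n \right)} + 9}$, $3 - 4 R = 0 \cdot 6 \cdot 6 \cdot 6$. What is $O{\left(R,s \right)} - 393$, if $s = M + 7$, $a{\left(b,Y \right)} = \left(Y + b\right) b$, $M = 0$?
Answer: $- \frac{1569}{4} \approx -392.25$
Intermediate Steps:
$a{\left(b,Y \right)} = b \left(Y + b\right)$
$s = 7$ ($s = 0 + 7 = 7$)
$R = \frac{3}{4}$ ($R = \frac{3}{4} - \frac{0 \cdot 6 \cdot 6 \cdot 6}{4} = \frac{3}{4} - \frac{0 \cdot 6 \cdot 6}{4} = \frac{3}{4} - \frac{0 \cdot 6}{4} = \frac{3}{4} - 0 = \frac{3}{4} + 0 = \frac{3}{4} \approx 0.75$)
$O{\left(m,n \right)} = \frac{3}{4}$ ($O{\left(m,n \right)} = \frac{\sqrt{0 \left(n + 0\right) + 9}}{4} = \frac{\sqrt{0 n + 9}}{4} = \frac{\sqrt{0 + 9}}{4} = \frac{\sqrt{9}}{4} = \frac{1}{4} \cdot 3 = \frac{3}{4}$)
$O{\left(R,s \right)} - 393 = \frac{3}{4} - 393 = - \frac{1569}{4}$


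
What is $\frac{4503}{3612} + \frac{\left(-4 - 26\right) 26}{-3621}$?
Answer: $\frac{2124747}{1453228} \approx 1.4621$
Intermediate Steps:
$\frac{4503}{3612} + \frac{\left(-4 - 26\right) 26}{-3621} = 4503 \cdot \frac{1}{3612} + \left(-30\right) 26 \left(- \frac{1}{3621}\right) = \frac{1501}{1204} - - \frac{260}{1207} = \frac{1501}{1204} + \frac{260}{1207} = \frac{2124747}{1453228}$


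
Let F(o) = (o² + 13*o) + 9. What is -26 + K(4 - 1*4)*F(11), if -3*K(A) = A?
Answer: -26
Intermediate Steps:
F(o) = 9 + o² + 13*o
K(A) = -A/3
-26 + K(4 - 1*4)*F(11) = -26 + (-(4 - 1*4)/3)*(9 + 11² + 13*11) = -26 + (-(4 - 4)/3)*(9 + 121 + 143) = -26 - ⅓*0*273 = -26 + 0*273 = -26 + 0 = -26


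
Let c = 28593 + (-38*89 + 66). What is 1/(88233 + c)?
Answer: 1/113510 ≈ 8.8098e-6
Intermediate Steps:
c = 25277 (c = 28593 + (-3382 + 66) = 28593 - 3316 = 25277)
1/(88233 + c) = 1/(88233 + 25277) = 1/113510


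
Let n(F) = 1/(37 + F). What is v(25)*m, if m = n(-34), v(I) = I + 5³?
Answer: 50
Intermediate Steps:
v(I) = 125 + I (v(I) = I + 125 = 125 + I)
m = ⅓ (m = 1/(37 - 34) = 1/3 = ⅓ ≈ 0.33333)
v(25)*m = (125 + 25)*(⅓) = 150*(⅓) = 50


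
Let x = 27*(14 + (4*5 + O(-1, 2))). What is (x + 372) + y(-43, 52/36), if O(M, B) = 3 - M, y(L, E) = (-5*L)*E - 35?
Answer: 15062/9 ≈ 1673.6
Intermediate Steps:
y(L, E) = -35 - 5*E*L (y(L, E) = -5*E*L - 35 = -35 - 5*E*L)
x = 1026 (x = 27*(14 + (4*5 + (3 - 1*(-1)))) = 27*(14 + (20 + (3 + 1))) = 27*(14 + (20 + 4)) = 27*(14 + 24) = 27*38 = 1026)
(x + 372) + y(-43, 52/36) = (1026 + 372) + (-35 - 5*52/36*(-43)) = 1398 + (-35 - 5*52*(1/36)*(-43)) = 1398 + (-35 - 5*13/9*(-43)) = 1398 + (-35 + 2795/9) = 1398 + 2480/9 = 15062/9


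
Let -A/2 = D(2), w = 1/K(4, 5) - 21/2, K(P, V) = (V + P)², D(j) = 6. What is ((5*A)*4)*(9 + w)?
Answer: 9640/27 ≈ 357.04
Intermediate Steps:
K(P, V) = (P + V)²
w = -1699/162 (w = 1/(4 + 5)² - 21/2 = 1/9² - 21*½ = 1/81 - 21/2 = -1699/162 ≈ -10.488)
A = -12 (A = -2*6 = -12)
((5*A)*4)*(9 + w) = ((5*(-12))*4)*(9 - 1699/162) = -60*4*(-241/162) = -240*(-241/162) = 9640/27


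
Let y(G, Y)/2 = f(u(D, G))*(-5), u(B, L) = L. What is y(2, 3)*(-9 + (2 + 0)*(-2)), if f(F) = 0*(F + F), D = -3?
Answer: 0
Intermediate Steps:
f(F) = 0 (f(F) = 0*(2*F) = 0)
y(G, Y) = 0 (y(G, Y) = 2*(0*(-5)) = 2*0 = 0)
y(2, 3)*(-9 + (2 + 0)*(-2)) = 0*(-9 + (2 + 0)*(-2)) = 0*(-9 + 2*(-2)) = 0*(-9 - 4) = 0*(-13) = 0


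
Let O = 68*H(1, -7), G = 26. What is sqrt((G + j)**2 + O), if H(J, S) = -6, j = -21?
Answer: I*sqrt(383) ≈ 19.57*I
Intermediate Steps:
O = -408 (O = 68*(-6) = -408)
sqrt((G + j)**2 + O) = sqrt((26 - 21)**2 - 408) = sqrt(5**2 - 408) = sqrt(25 - 408) = sqrt(-383) = I*sqrt(383)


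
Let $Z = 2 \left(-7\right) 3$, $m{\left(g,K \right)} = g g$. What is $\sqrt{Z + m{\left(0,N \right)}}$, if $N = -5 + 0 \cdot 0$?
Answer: $i \sqrt{42} \approx 6.4807 i$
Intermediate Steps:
$N = -5$ ($N = -5 + 0 = -5$)
$m{\left(g,K \right)} = g^{2}$
$Z = -42$ ($Z = \left(-14\right) 3 = -42$)
$\sqrt{Z + m{\left(0,N \right)}} = \sqrt{-42 + 0^{2}} = \sqrt{-42 + 0} = \sqrt{-42} = i \sqrt{42}$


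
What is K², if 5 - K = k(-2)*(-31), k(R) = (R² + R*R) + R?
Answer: 36481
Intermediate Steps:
k(R) = R + 2*R² (k(R) = (R² + R²) + R = 2*R² + R = R + 2*R²)
K = 191 (K = 5 - (-2*(1 + 2*(-2)))*(-31) = 5 - (-2*(1 - 4))*(-31) = 5 - (-2*(-3))*(-31) = 5 - 6*(-31) = 5 - 1*(-186) = 5 + 186 = 191)
K² = 191² = 36481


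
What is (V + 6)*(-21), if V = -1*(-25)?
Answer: -651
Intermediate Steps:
V = 25
(V + 6)*(-21) = (25 + 6)*(-21) = 31*(-21) = -651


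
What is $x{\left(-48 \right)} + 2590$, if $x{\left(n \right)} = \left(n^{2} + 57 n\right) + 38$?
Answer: $2196$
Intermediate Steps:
$x{\left(n \right)} = 38 + n^{2} + 57 n$
$x{\left(-48 \right)} + 2590 = \left(38 + \left(-48\right)^{2} + 57 \left(-48\right)\right) + 2590 = \left(38 + 2304 - 2736\right) + 2590 = -394 + 2590 = 2196$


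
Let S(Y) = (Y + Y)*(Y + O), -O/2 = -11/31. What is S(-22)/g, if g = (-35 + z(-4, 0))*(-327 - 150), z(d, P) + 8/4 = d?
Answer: 9680/202089 ≈ 0.047900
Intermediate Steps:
z(d, P) = -2 + d
O = 22/31 (O = -(-22)/31 = -2*(-11/31) = 22/31 ≈ 0.70968)
S(Y) = 2*Y*(22/31 + Y) (S(Y) = (Y + Y)*(Y + 22/31) = (2*Y)*(22/31 + Y) = 2*Y*(22/31 + Y))
g = 19557 (g = (-35 + (-2 - 4))*(-327 - 150) = (-35 - 6)*(-477) = -41*(-477) = 19557)
S(-22)/g = ((2/31)*(-22)*(22 + 31*(-22)))/19557 = ((2/31)*(-22)*(22 - 682))*(1/19557) = ((2/31)*(-22)*(-660))*(1/19557) = (29040/31)*(1/19557) = 9680/202089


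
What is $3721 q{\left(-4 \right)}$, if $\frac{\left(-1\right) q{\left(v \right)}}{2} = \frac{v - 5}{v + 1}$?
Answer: $-22326$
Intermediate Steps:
$q{\left(v \right)} = - \frac{2 \left(-5 + v\right)}{1 + v}$ ($q{\left(v \right)} = - 2 \frac{v - 5}{v + 1} = - 2 \frac{-5 + v}{1 + v} = - \frac{2 \left(-5 + v\right)}{1 + v}$)
$3721 q{\left(-4 \right)} = 3721 \frac{2 \left(5 - -4\right)}{1 - 4} = 3721 \frac{2 \left(5 + 4\right)}{-3} = 3721 \cdot 2 \left(- \frac{1}{3}\right) 9 = 3721 \left(-6\right) = -22326$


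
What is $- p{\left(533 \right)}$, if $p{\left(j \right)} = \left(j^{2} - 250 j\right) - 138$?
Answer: $-150701$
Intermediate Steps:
$p{\left(j \right)} = -138 + j^{2} - 250 j$
$- p{\left(533 \right)} = - (-138 + 533^{2} - 133250) = - (-138 + 284089 - 133250) = \left(-1\right) 150701 = -150701$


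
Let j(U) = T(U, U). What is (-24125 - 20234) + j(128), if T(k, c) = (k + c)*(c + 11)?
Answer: -8775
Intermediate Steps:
T(k, c) = (11 + c)*(c + k) (T(k, c) = (c + k)*(11 + c) = (11 + c)*(c + k))
j(U) = 2*U² + 22*U (j(U) = U² + 11*U + 11*U + U*U = U² + 11*U + 11*U + U² = 2*U² + 22*U)
(-24125 - 20234) + j(128) = (-24125 - 20234) + 2*128*(11 + 128) = -44359 + 2*128*139 = -44359 + 35584 = -8775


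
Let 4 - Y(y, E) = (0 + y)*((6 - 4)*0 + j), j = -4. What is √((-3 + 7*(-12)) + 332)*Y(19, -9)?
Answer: 560*√5 ≈ 1252.2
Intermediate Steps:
Y(y, E) = 4 + 4*y (Y(y, E) = 4 - (0 + y)*((6 - 4)*0 - 4) = 4 - y*(2*0 - 4) = 4 - y*(0 - 4) = 4 - y*(-4) = 4 - (-4)*y = 4 + 4*y)
√((-3 + 7*(-12)) + 332)*Y(19, -9) = √((-3 + 7*(-12)) + 332)*(4 + 4*19) = √((-3 - 84) + 332)*(4 + 76) = √(-87 + 332)*80 = √245*80 = (7*√5)*80 = 560*√5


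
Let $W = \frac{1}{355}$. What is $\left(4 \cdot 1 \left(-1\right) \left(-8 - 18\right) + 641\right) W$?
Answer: $\frac{149}{71} \approx 2.0986$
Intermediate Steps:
$W = \frac{1}{355} \approx 0.0028169$
$\left(4 \cdot 1 \left(-1\right) \left(-8 - 18\right) + 641\right) W = \left(4 \cdot 1 \left(-1\right) \left(-8 - 18\right) + 641\right) \frac{1}{355} = \left(4 \left(-1\right) \left(-26\right) + 641\right) \frac{1}{355} = \left(\left(-4\right) \left(-26\right) + 641\right) \frac{1}{355} = \left(104 + 641\right) \frac{1}{355} = 745 \cdot \frac{1}{355} = \frac{149}{71}$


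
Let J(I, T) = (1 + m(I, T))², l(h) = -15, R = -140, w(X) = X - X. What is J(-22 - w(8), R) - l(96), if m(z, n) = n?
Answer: 19336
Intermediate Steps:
w(X) = 0
J(I, T) = (1 + T)²
J(-22 - w(8), R) - l(96) = (1 - 140)² - 1*(-15) = (-139)² + 15 = 19321 + 15 = 19336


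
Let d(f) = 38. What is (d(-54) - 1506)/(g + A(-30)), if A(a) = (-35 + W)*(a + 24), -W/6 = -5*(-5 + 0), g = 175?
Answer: -1468/1285 ≈ -1.1424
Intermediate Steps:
W = -150 (W = -(-30)*(-5 + 0) = -(-30)*(-5) = -6*25 = -150)
A(a) = -4440 - 185*a (A(a) = (-35 - 150)*(a + 24) = -185*(24 + a) = -4440 - 185*a)
(d(-54) - 1506)/(g + A(-30)) = (38 - 1506)/(175 + (-4440 - 185*(-30))) = -1468/(175 + (-4440 + 5550)) = -1468/(175 + 1110) = -1468/1285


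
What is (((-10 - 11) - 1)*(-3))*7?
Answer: 462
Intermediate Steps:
(((-10 - 11) - 1)*(-3))*7 = ((-21 - 1)*(-3))*7 = -22*(-3)*7 = 66*7 = 462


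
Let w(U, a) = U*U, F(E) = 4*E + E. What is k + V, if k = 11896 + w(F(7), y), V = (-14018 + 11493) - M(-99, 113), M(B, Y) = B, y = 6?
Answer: 10695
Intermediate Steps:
F(E) = 5*E
w(U, a) = U²
V = -2426 (V = (-14018 + 11493) - 1*(-99) = -2525 + 99 = -2426)
k = 13121 (k = 11896 + (5*7)² = 11896 + 35² = 11896 + 1225 = 13121)
k + V = 13121 - 2426 = 10695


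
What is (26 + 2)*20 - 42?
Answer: 518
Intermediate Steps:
(26 + 2)*20 - 42 = 28*20 - 42 = 560 - 42 = 518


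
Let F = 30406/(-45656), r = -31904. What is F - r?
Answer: 728289309/22828 ≈ 31903.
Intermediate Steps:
F = -15203/22828 (F = 30406*(-1/45656) = -15203/22828 ≈ -0.66598)
F - r = -15203/22828 - 1*(-31904) = -15203/22828 + 31904 = 728289309/22828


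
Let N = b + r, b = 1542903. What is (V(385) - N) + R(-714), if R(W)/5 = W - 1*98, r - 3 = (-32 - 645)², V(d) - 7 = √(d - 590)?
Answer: -2005288 + I*√205 ≈ -2.0053e+6 + 14.318*I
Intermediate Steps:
V(d) = 7 + √(-590 + d) (V(d) = 7 + √(d - 590) = 7 + √(-590 + d))
r = 458332 (r = 3 + (-32 - 645)² = 3 + (-677)² = 3 + 458329 = 458332)
N = 2001235 (N = 1542903 + 458332 = 2001235)
R(W) = -490 + 5*W (R(W) = 5*(W - 1*98) = 5*(W - 98) = 5*(-98 + W) = -490 + 5*W)
(V(385) - N) + R(-714) = ((7 + √(-590 + 385)) - 1*2001235) + (-490 + 5*(-714)) = ((7 + √(-205)) - 2001235) + (-490 - 3570) = ((7 + I*√205) - 2001235) - 4060 = (-2001228 + I*√205) - 4060 = -2005288 + I*√205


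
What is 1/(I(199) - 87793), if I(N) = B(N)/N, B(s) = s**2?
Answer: -1/87594 ≈ -1.1416e-5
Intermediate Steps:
I(N) = N (I(N) = N**2/N = N)
1/(I(199) - 87793) = 1/(199 - 87793) = 1/(-87594) = -1/87594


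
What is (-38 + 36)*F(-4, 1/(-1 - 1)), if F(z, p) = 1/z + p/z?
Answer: ¼ ≈ 0.25000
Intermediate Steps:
F(z, p) = 1/z + p/z
(-38 + 36)*F(-4, 1/(-1 - 1)) = (-38 + 36)*((1 + 1/(-1 - 1))/(-4)) = -(-1)*(1 + 1/(-2))/2 = -(-1)*(1 - ½)/2 = -(-1)/(2*2) = -2*(-⅛) = ¼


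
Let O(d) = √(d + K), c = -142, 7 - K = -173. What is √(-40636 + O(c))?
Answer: √(-40636 + √38) ≈ 201.57*I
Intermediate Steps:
K = 180 (K = 7 - 1*(-173) = 7 + 173 = 180)
O(d) = √(180 + d) (O(d) = √(d + 180) = √(180 + d))
√(-40636 + O(c)) = √(-40636 + √(180 - 142)) = √(-40636 + √38)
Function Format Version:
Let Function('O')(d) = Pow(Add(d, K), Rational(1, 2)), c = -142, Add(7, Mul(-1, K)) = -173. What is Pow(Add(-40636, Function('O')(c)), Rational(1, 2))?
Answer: Pow(Add(-40636, Pow(38, Rational(1, 2))), Rational(1, 2)) ≈ Mul(201.57, I)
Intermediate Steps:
K = 180 (K = Add(7, Mul(-1, -173)) = Add(7, 173) = 180)
Function('O')(d) = Pow(Add(180, d), Rational(1, 2)) (Function('O')(d) = Pow(Add(d, 180), Rational(1, 2)) = Pow(Add(180, d), Rational(1, 2)))
Pow(Add(-40636, Function('O')(c)), Rational(1, 2)) = Pow(Add(-40636, Pow(Add(180, -142), Rational(1, 2))), Rational(1, 2)) = Pow(Add(-40636, Pow(38, Rational(1, 2))), Rational(1, 2))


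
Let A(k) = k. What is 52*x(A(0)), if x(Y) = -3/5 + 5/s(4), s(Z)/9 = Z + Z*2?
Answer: -3887/135 ≈ -28.793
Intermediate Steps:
s(Z) = 27*Z (s(Z) = 9*(Z + Z*2) = 9*(Z + 2*Z) = 9*(3*Z) = 27*Z)
x(Y) = -299/540 (x(Y) = -3/5 + 5/((27*4)) = -3*⅕ + 5/108 = -⅗ + 5*(1/108) = -⅗ + 5/108 = -299/540)
52*x(A(0)) = 52*(-299/540) = -3887/135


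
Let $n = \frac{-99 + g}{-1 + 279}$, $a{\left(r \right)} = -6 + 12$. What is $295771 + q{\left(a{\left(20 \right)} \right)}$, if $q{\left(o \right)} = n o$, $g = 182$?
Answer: $\frac{41112418}{139} \approx 2.9577 \cdot 10^{5}$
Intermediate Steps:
$a{\left(r \right)} = 6$
$n = \frac{83}{278}$ ($n = \frac{-99 + 182}{-1 + 279} = \frac{83}{278} \approx 0.29856$)
$q{\left(o \right)} = \frac{83 o}{278}$
$295771 + q{\left(a{\left(20 \right)} \right)} = 295771 + \frac{83}{278} \cdot 6 = 295771 + \frac{249}{139} = \frac{41112418}{139}$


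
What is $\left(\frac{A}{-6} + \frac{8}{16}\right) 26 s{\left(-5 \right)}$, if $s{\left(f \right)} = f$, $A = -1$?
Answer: $- \frac{260}{3} \approx -86.667$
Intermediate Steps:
$\left(\frac{A}{-6} + \frac{8}{16}\right) 26 s{\left(-5 \right)} = \left(- \frac{1}{-6} + \frac{8}{16}\right) 26 \left(-5\right) = \left(\left(-1\right) \left(- \frac{1}{6}\right) + 8 \cdot \frac{1}{16}\right) 26 \left(-5\right) = \left(\frac{1}{6} + \frac{1}{2}\right) 26 \left(-5\right) = \frac{2}{3} \cdot 26 \left(-5\right) = \frac{52}{3} \left(-5\right) = - \frac{260}{3}$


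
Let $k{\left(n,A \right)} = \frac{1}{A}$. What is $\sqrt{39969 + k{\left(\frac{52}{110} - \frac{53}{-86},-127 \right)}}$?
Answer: $\frac{\sqrt{644659874}}{127} \approx 199.92$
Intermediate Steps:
$\sqrt{39969 + k{\left(\frac{52}{110} - \frac{53}{-86},-127 \right)}} = \sqrt{39969 + \frac{1}{-127}} = \sqrt{39969 - \frac{1}{127}} = \sqrt{\frac{5076062}{127}} = \frac{\sqrt{644659874}}{127}$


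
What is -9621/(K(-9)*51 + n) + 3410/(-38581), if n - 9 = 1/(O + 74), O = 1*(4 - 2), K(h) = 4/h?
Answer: 84620203298/120102653 ≈ 704.57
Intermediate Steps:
O = 2 (O = 1*2 = 2)
n = 685/76 (n = 9 + 1/(2 + 74) = 9 + 1/76 = 685/76 ≈ 9.0132)
-9621/(K(-9)*51 + n) + 3410/(-38581) = -9621/((4/(-9))*51 + 685/76) + 3410/(-38581) = -9621/((4*(-1/9))*51 + 685/76) + 3410*(-1/38581) = -9621/(-4/9*51 + 685/76) - 3410/38581 = -9621/(-68/3 + 685/76) - 3410/38581 = -9621/(-3113/228) - 3410/38581 = -9621*(-228/3113) - 3410/38581 = 2193588/3113 - 3410/38581 = 84620203298/120102653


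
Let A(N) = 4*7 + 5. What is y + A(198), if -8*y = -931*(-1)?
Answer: -667/8 ≈ -83.375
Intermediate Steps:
y = -931/8 (y = -(-931)*(-1)/8 = -1/8*931 = -931/8 ≈ -116.38)
A(N) = 33 (A(N) = 28 + 5 = 33)
y + A(198) = -931/8 + 33 = -667/8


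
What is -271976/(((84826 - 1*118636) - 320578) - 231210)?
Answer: 135988/292799 ≈ 0.46444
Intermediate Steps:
-271976/(((84826 - 1*118636) - 320578) - 231210) = -271976/(((84826 - 118636) - 320578) - 231210) = -271976/((-33810 - 320578) - 231210) = -271976/(-354388 - 231210) = -271976/(-585598) = -271976*(-1/585598) = 135988/292799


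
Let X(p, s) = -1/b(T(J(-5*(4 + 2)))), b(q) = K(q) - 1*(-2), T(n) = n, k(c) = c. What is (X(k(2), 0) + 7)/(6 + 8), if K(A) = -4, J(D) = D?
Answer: 15/28 ≈ 0.53571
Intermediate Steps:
b(q) = -2 (b(q) = -4 - 1*(-2) = -4 + 2 = -2)
X(p, s) = ½ (X(p, s) = -1/(-2) = -1*(-½) = ½)
(X(k(2), 0) + 7)/(6 + 8) = (½ + 7)/(6 + 8) = (15/2)/14 = (15/2)*(1/14) = 15/28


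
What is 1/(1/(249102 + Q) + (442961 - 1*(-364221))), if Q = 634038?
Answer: 883140/712854711481 ≈ 1.2389e-6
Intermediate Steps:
1/(1/(249102 + Q) + (442961 - 1*(-364221))) = 1/(1/(249102 + 634038) + (442961 - 1*(-364221))) = 1/(1/883140 + (442961 + 364221)) = 1/(1/883140 + 807182) = 1/(712854711481/883140) = 883140/712854711481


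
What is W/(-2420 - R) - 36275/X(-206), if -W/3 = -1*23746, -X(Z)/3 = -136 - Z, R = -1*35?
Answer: 1590131/11130 ≈ 142.87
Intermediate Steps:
R = -35
X(Z) = 408 + 3*Z (X(Z) = -3*(-136 - Z) = 408 + 3*Z)
W = 71238 (W = -(-3)*23746 = -3*(-23746) = 71238)
W/(-2420 - R) - 36275/X(-206) = 71238/(-2420 - 1*(-35)) - 36275/(408 + 3*(-206)) = 71238/(-2420 + 35) - 36275/(408 - 618) = 71238/(-2385) - 36275/(-210) = 71238*(-1/2385) - 36275*(-1/210) = -23746/795 + 7255/42 = 1590131/11130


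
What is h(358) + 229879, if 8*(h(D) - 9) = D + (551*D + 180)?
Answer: 509225/2 ≈ 2.5461e+5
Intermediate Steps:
h(D) = 63/2 + 69*D (h(D) = 9 + (D + (551*D + 180))/8 = 9 + (D + (180 + 551*D))/8 = 9 + (180 + 552*D)/8 = 9 + (45/2 + 69*D) = 63/2 + 69*D)
h(358) + 229879 = (63/2 + 69*358) + 229879 = (63/2 + 24702) + 229879 = 49467/2 + 229879 = 509225/2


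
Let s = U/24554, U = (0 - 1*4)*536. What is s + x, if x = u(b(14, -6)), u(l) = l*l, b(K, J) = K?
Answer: 2405220/12277 ≈ 195.91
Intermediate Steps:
U = -2144 (U = (0 - 4)*536 = -4*536 = -2144)
u(l) = l²
s = -1072/12277 (s = -2144/24554 = -2144*1/24554 = -1072/12277 ≈ -0.087318)
x = 196 (x = 14² = 196)
s + x = -1072/12277 + 196 = 2405220/12277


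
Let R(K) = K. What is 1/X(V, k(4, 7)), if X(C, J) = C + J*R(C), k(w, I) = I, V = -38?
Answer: -1/304 ≈ -0.0032895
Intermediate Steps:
X(C, J) = C + C*J (X(C, J) = C + J*C = C + C*J)
1/X(V, k(4, 7)) = 1/(-38*(1 + 7)) = 1/(-38*8) = 1/(-304) = -1/304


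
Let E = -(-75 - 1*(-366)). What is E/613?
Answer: -291/613 ≈ -0.47471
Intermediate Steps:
E = -291 (E = -(-75 + 366) = -1*291 = -291)
E/613 = -291/613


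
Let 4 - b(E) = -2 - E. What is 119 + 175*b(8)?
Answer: 2569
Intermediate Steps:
b(E) = 6 + E (b(E) = 4 - (-2 - E) = 4 + (2 + E) = 6 + E)
119 + 175*b(8) = 119 + 175*(6 + 8) = 119 + 175*14 = 119 + 2450 = 2569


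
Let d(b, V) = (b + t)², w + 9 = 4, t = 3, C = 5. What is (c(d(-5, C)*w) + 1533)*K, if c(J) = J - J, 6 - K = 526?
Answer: -797160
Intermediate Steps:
w = -5 (w = -9 + 4 = -5)
d(b, V) = (3 + b)² (d(b, V) = (b + 3)² = (3 + b)²)
K = -520 (K = 6 - 1*526 = 6 - 526 = -520)
c(J) = 0
(c(d(-5, C)*w) + 1533)*K = (0 + 1533)*(-520) = 1533*(-520) = -797160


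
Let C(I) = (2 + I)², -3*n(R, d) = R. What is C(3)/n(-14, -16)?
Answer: 75/14 ≈ 5.3571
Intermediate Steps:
n(R, d) = -R/3
C(3)/n(-14, -16) = (2 + 3)²/((-⅓*(-14))) = 5²/(14/3) = 25*(3/14) = 75/14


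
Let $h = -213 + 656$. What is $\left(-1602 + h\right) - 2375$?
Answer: $-3534$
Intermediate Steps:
$h = 443$
$\left(-1602 + h\right) - 2375 = \left(-1602 + 443\right) - 2375 = -1159 - 2375 = -3534$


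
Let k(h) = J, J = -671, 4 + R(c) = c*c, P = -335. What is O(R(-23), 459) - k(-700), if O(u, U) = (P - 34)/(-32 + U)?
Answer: 286148/427 ≈ 670.14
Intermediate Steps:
R(c) = -4 + c² (R(c) = -4 + c*c = -4 + c²)
k(h) = -671
O(u, U) = -369/(-32 + U) (O(u, U) = (-335 - 34)/(-32 + U) = -369/(-32 + U))
O(R(-23), 459) - k(-700) = -369/(-32 + 459) - 1*(-671) = -369/427 + 671 = 286148/427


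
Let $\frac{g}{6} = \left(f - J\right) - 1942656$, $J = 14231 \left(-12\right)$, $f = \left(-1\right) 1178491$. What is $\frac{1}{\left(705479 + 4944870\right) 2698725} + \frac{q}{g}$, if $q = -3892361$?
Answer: $\frac{263793748885470739}{1199719884976350250} \approx 0.21988$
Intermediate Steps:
$f = -1178491$
$J = -170772$
$g = -17702250$ ($g = 6 \left(\left(-1178491 - -170772\right) - 1942656\right) = 6 \left(\left(-1178491 + 170772\right) - 1942656\right) = 6 \left(-1007719 - 1942656\right) = 6 \left(-2950375\right) = -17702250$)
$\frac{1}{\left(705479 + 4944870\right) 2698725} + \frac{q}{g} = \frac{1}{\left(705479 + 4944870\right) 2698725} - \frac{3892361}{-17702250} = \frac{1}{5650349} \cdot \frac{1}{2698725} - - \frac{3892361}{17702250} = \frac{1}{5650349} \cdot \frac{1}{2698725} + \frac{3892361}{17702250} = \frac{1}{15248738105025} + \frac{3892361}{17702250} = \frac{263793748885470739}{1199719884976350250}$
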